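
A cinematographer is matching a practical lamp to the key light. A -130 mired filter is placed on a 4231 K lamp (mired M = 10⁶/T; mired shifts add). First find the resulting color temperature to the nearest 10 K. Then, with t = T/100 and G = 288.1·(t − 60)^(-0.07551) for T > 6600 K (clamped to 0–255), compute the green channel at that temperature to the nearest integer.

M_in = 10⁶/4231 = 236.35; M_out = 236.35 + (-130) = 106.35.
T_out = 10⁶/106.35 = 9402.8 K → 9400 K; t = 94.
G = 288.1·(94 − 60)^(-0.07551) = 288.1·34^(-0.07551) = 288.1·0.76623 = 220.750.
Rounded: 221.

221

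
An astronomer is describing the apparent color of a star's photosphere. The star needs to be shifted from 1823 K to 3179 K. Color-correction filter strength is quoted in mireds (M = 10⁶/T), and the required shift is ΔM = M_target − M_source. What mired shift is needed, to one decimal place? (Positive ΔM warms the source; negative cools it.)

-234.0 mireds

M_source = 10⁶/1823 = 548.546; M_target = 10⁶/3179 = 314.564.
ΔM = 314.564 − 548.546 = -233.982 → -234.0 mireds, a cooling shift.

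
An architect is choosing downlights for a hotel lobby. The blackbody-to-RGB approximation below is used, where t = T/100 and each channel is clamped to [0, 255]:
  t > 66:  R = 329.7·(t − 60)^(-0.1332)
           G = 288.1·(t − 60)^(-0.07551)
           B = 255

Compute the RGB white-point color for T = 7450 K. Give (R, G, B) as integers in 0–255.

(231, 235, 255)

t = 7450/100 = 74.5; the t > 66 branch applies.
R = 329.7·(74.5 − 60)^(-0.1332) = 329.7·14.5^(-0.1332) = 329.7·0.70033 = 230.900.
G = 288.1·(74.5 − 60)^(-0.07551) = 288.1·14.5^(-0.07551) = 288.1·0.81716 = 235.423.
B = 255 by definition for t > 66.
Rounded: (231, 235, 255).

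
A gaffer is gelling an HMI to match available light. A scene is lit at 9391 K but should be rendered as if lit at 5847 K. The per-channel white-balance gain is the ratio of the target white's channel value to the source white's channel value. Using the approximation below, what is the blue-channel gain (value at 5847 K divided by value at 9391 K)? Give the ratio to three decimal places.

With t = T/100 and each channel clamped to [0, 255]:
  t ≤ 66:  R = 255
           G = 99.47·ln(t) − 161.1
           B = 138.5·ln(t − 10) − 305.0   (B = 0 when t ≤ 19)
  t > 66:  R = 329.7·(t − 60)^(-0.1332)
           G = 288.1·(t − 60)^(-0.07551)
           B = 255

At 9391 K (t = 93.91):
  B = 255 by definition for t > 66.
At 5847 K (t = 58.47):
  B = 138.5·ln(58.47 − 10) − 305.0 = 138.5·ln 48.47 − 305.0 = 138.5·3.8809 − 305.0 = 232.511.
Gain = 232.511 / 255.000 = 0.9118 → 0.912.

0.912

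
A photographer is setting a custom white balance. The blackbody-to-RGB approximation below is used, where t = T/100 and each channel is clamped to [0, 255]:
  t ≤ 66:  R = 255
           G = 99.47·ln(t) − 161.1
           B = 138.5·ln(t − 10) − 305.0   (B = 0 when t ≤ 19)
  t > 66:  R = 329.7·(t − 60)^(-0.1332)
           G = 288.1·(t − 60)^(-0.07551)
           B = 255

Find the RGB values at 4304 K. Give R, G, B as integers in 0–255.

t = 4304/100 = 43.04; the t ≤ 66 branch applies.
R = 255 by definition for t ≤ 66.
G = 99.47·ln 43.04 − 161.1 = 99.47·3.7621 − 161.1 = 213.119.
B = 138.5·ln(43.04 − 10) − 305.0 = 138.5·ln 33.04 − 305.0 = 138.5·3.4977 − 305.0 = 179.434.
Rounded: (255, 213, 179).

R=255, G=213, B=179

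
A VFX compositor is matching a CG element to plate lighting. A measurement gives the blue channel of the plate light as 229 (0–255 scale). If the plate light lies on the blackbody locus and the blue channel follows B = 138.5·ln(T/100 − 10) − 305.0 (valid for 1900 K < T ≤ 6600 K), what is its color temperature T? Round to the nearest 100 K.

5700 K

ln(t − 10) = (229 + 305.0) / 138.5 = 3.8556.
t − 10 = e^3.8556 = 47.257, so t = 57.257.
T = 100·t = 5726 K → 5700 K to the nearest 100 K.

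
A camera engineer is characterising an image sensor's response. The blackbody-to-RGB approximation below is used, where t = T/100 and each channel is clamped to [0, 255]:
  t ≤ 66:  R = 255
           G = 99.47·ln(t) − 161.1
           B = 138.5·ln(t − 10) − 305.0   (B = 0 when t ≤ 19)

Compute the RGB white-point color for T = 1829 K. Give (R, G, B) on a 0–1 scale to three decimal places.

t = 1829/100 = 18.29; the t ≤ 66 branch applies.
R = 255 by definition for t ≤ 66.
G = 99.47·ln 18.29 − 161.1 = 99.47·2.9064 − 161.1 = 127.995.
t = 18.29 ≤ 19, so B = 0.
Dividing each by 255: (1.0000, 0.5019, 0.0000) → (1.000, 0.502, 0.000).

(1.000, 0.502, 0.000)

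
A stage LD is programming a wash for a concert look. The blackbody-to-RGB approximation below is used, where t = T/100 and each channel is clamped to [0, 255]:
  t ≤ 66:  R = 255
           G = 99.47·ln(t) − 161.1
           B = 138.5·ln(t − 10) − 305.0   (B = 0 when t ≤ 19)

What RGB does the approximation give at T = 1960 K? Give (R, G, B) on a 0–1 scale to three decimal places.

t = 1960/100 = 19.6; the t ≤ 66 branch applies.
R = 255 by definition for t ≤ 66.
G = 99.47·ln 19.6 − 161.1 = 99.47·2.9755 − 161.1 = 134.876.
B = 138.5·ln(19.6 − 10) − 305.0 = 138.5·ln 9.6 − 305.0 = 138.5·2.2618 − 305.0 = 8.254.
Dividing each by 255: (1.0000, 0.5289, 0.0324) → (1.000, 0.529, 0.032).

(1.000, 0.529, 0.032)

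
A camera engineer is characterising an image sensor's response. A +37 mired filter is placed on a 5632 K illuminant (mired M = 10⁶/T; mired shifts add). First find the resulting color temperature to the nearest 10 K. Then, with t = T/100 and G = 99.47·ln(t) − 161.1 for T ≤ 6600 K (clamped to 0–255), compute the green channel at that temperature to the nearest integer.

221

M_in = 10⁶/5632 = 177.56; M_out = 177.56 + (+37) = 214.56.
T_out = 10⁶/214.56 = 4660.8 K → 4660 K; t = 46.6.
G = 99.47·ln 46.6 − 161.1 = 99.47·3.8416 − 161.1 = 221.024.
Rounded: 221.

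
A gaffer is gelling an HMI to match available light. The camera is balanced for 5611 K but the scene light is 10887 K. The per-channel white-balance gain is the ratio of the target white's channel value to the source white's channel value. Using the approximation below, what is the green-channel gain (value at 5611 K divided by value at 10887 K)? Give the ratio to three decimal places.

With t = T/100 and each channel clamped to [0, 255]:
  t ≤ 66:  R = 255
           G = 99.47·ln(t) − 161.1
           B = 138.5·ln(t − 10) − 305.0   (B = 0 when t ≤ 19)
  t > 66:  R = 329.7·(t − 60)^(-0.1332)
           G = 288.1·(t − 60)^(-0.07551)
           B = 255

1.115

At 10887 K (t = 108.87):
  G = 288.1·(108.87 − 60)^(-0.07551) = 288.1·48.87^(-0.07551) = 288.1·0.74552 = 214.785.
At 5611 K (t = 56.11):
  G = 99.47·ln 56.11 − 161.1 = 99.47·4.0273 − 161.1 = 239.497.
Gain = 239.497 / 214.785 = 1.1151 → 1.115.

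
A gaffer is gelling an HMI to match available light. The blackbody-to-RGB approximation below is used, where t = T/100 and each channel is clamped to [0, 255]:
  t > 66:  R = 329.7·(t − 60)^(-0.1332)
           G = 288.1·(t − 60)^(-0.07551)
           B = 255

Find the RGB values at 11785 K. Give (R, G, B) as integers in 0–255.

(192, 212, 255)

t = 11785/100 = 117.85; the t > 66 branch applies.
R = 329.7·(117.85 − 60)^(-0.1332) = 329.7·57.85^(-0.1332) = 329.7·0.58245 = 192.035.
G = 288.1·(117.85 − 60)^(-0.07551) = 288.1·57.85^(-0.07551) = 288.1·0.73609 = 212.066.
B = 255 by definition for t > 66.
Rounded: (192, 212, 255).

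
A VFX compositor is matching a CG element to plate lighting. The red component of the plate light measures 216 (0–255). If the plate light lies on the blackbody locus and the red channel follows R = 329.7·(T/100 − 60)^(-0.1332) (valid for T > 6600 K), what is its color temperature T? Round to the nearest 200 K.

8400 K

(t − 60)^(-0.1332) = 216/329.7 = 0.65514.
t − 60 = 0.65514^(1/-0.1332) = 0.65514^(-7.508) = 23.926, so t = 83.926.
T = 100·t = 8393 K → 8400 K to the nearest 200 K.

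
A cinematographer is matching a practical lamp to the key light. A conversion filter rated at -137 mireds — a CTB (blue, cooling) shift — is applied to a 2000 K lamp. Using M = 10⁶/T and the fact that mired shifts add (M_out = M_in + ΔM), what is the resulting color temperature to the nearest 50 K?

2750 K

M_in = 10⁶/2000 = 500.00 mireds.
M_out = 500.00 + (-137) = 363.00 mireds.
T_out = 10⁶/363.00 = 2754.8 K → 2750 K.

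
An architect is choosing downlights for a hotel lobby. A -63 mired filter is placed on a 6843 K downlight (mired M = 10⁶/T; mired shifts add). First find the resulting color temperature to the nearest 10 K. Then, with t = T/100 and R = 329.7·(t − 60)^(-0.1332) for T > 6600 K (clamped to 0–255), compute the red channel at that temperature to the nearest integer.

M_in = 10⁶/6843 = 146.13; M_out = 146.13 + (-63) = 83.13.
T_out = 10⁶/83.13 = 12028.7 K → 12030 K; t = 120.3.
R = 329.7·(120.3 − 60)^(-0.1332) = 329.7·60.3^(-0.1332) = 329.7·0.57924 = 190.977.
Rounded: 191.

191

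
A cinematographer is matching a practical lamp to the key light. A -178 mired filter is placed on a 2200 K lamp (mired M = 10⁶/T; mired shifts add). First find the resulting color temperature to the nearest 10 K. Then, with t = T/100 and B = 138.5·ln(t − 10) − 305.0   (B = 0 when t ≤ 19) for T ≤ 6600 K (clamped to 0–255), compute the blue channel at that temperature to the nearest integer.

147

M_in = 10⁶/2200 = 454.55; M_out = 454.55 + (-178) = 276.55.
T_out = 10⁶/276.55 = 3616.0 K → 3620 K; t = 36.2.
B = 138.5·ln(36.2 − 10) − 305.0 = 138.5·ln 26.2 − 305.0 = 138.5·3.2658 − 305.0 = 147.308.
Rounded: 147.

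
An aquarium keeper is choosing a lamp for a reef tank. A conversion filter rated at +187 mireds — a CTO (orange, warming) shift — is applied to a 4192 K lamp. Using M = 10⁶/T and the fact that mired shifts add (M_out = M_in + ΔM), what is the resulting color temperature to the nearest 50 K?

M_in = 10⁶/4192 = 238.55 mireds.
M_out = 238.55 + (+187) = 425.55 mireds.
T_out = 10⁶/425.55 = 2349.9 K → 2350 K.

2350 K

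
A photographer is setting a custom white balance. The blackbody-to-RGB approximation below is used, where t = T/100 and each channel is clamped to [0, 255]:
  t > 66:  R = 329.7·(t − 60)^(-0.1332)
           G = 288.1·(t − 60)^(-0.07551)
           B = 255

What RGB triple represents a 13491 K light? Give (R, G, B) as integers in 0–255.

(186, 208, 255)

t = 13491/100 = 134.91; the t > 66 branch applies.
R = 329.7·(134.91 − 60)^(-0.1332) = 329.7·74.91^(-0.1332) = 329.7·0.56274 = 185.537.
G = 288.1·(134.91 − 60)^(-0.07551) = 288.1·74.91^(-0.07551) = 288.1·0.72186 = 207.968.
B = 255 by definition for t > 66.
Rounded: (186, 208, 255).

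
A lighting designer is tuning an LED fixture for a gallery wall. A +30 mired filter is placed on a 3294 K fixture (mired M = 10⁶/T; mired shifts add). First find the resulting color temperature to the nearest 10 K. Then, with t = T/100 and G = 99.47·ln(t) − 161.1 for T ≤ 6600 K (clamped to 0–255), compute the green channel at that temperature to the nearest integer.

177

M_in = 10⁶/3294 = 303.58; M_out = 303.58 + (+30) = 333.58.
T_out = 10⁶/333.58 = 2997.8 K → 3000 K; t = 30.
G = 99.47·ln 30 − 161.1 = 99.47·3.4012 − 161.1 = 177.217.
Rounded: 177.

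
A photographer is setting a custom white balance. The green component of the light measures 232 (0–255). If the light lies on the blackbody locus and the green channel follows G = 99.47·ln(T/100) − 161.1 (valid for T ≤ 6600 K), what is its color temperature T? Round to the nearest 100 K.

ln t = (232 + 161.1) / 99.47 = 3.9519.
t = e^3.9519 = 52.036.
T = 100·t = 5204 K → 5200 K to the nearest 100 K.

5200 K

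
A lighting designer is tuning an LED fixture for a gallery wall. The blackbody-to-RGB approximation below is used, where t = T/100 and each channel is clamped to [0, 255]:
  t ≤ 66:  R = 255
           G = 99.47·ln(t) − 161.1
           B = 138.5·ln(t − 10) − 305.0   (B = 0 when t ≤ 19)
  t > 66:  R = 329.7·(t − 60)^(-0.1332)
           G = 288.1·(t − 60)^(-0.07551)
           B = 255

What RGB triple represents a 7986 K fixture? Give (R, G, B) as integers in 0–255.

(221, 230, 255)

t = 7986/100 = 79.86; the t > 66 branch applies.
R = 329.7·(79.86 − 60)^(-0.1332) = 329.7·19.86^(-0.1332) = 329.7·0.67160 = 221.426.
G = 288.1·(79.86 − 60)^(-0.07551) = 288.1·19.86^(-0.07551) = 288.1·0.79798 = 229.897.
B = 255 by definition for t > 66.
Rounded: (221, 230, 255).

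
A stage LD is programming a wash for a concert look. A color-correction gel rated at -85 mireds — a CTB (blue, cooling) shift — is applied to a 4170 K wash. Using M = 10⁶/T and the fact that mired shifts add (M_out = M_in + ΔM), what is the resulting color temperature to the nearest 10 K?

6460 K

M_in = 10⁶/4170 = 239.81 mireds.
M_out = 239.81 + (-85) = 154.81 mireds.
T_out = 10⁶/154.81 = 6459.6 K → 6460 K.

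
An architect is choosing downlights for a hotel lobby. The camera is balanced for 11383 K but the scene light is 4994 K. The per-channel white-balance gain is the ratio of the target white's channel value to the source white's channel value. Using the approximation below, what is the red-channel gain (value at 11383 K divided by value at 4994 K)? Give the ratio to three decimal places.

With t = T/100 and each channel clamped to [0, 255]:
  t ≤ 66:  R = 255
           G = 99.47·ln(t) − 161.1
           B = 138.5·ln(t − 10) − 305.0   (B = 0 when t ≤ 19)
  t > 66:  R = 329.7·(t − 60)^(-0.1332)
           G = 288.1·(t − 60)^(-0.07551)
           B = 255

0.760

At 4994 K (t = 49.94):
  R = 255 by definition for t ≤ 66.
At 11383 K (t = 113.83):
  R = 329.7·(113.83 − 60)^(-0.1332) = 329.7·53.83^(-0.1332) = 329.7·0.58807 = 193.886.
Gain = 193.886 / 255.000 = 0.7603 → 0.760.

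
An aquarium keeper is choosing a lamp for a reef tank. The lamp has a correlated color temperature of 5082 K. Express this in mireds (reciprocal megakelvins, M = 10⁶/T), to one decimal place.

196.8 mireds

M = 10⁶ / 5082 = 196.773 → 196.8 mireds.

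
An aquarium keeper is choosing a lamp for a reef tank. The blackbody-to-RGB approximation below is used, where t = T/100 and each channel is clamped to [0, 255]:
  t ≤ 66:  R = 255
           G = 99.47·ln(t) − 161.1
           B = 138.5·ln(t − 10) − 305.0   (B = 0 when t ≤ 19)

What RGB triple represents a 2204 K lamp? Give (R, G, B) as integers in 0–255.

(255, 147, 40)

t = 2204/100 = 22.04; the t ≤ 66 branch applies.
R = 255 by definition for t ≤ 66.
G = 99.47·ln 22.04 − 161.1 = 99.47·3.0929 − 161.1 = 146.547.
B = 138.5·ln(22.04 − 10) − 305.0 = 138.5·ln 12.04 − 305.0 = 138.5·2.4882 − 305.0 = 39.620.
Rounded: (255, 147, 40).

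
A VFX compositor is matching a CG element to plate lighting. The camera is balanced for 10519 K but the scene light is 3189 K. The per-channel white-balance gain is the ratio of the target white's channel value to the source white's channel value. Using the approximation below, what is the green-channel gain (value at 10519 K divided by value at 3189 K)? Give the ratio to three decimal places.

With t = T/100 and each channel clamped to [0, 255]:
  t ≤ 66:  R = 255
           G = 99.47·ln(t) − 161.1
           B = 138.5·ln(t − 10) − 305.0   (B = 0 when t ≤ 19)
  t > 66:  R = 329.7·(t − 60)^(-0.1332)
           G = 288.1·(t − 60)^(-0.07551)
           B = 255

At 3189 K (t = 31.89):
  G = 99.47·ln 31.89 − 161.1 = 99.47·3.4623 − 161.1 = 183.294.
At 10519 K (t = 105.19):
  G = 288.1·(105.19 − 60)^(-0.07551) = 288.1·45.19^(-0.07551) = 288.1·0.74994 = 216.058.
Gain = 216.058 / 183.294 = 1.1788 → 1.179.

1.179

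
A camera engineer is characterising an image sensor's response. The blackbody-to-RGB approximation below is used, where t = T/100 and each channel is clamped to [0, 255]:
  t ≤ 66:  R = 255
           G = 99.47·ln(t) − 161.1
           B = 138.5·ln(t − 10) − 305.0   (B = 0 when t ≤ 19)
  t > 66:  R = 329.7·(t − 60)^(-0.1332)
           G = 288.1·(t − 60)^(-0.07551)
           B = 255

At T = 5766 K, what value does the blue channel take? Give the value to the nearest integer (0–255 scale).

230

t = 5766/100 = 57.66; the t ≤ 66 branch applies.
B = 138.5·ln(57.66 − 10) − 305.0 = 138.5·ln 47.66 − 305.0 = 138.5·3.8641 − 305.0 = 230.177.
Rounded: 230.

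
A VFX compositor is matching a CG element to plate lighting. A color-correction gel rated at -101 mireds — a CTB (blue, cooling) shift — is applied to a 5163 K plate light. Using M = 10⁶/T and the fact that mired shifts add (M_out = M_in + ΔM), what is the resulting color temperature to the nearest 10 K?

M_in = 10⁶/5163 = 193.69 mireds.
M_out = 193.69 + (-101) = 92.69 mireds.
T_out = 10⁶/92.69 = 10789.1 K → 10790 K.

10790 K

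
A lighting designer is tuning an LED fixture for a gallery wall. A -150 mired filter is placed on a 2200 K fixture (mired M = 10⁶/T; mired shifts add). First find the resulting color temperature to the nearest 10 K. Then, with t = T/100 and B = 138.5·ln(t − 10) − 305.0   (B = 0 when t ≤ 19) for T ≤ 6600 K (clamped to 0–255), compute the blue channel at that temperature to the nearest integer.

M_in = 10⁶/2200 = 454.55; M_out = 454.55 + (-150) = 304.55.
T_out = 10⁶/304.55 = 3283.6 K → 3280 K; t = 32.8.
B = 138.5·ln(32.8 − 10) − 305.0 = 138.5·ln 22.8 − 305.0 = 138.5·3.1268 − 305.0 = 128.056.
Rounded: 128.

128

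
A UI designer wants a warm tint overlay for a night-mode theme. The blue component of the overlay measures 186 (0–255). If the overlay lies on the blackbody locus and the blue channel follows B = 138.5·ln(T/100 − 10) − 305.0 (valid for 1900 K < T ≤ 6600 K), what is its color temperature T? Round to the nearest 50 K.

ln(t − 10) = (186 + 305.0) / 138.5 = 3.5451.
t − 10 = e^3.5451 = 34.644, so t = 44.644.
T = 100·t = 4464 K → 4450 K to the nearest 50 K.

4450 K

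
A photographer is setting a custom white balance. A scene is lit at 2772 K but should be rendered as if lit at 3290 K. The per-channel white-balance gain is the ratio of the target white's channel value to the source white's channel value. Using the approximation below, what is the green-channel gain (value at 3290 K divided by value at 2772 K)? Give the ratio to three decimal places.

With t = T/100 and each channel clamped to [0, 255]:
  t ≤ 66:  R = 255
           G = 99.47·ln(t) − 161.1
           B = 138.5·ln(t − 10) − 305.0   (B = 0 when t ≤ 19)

1.101

At 2772 K (t = 27.72):
  G = 99.47·ln 27.72 − 161.1 = 99.47·3.3222 − 161.1 = 169.355.
At 3290 K (t = 32.9):
  G = 99.47·ln 32.9 − 161.1 = 99.47·3.4935 − 161.1 = 186.396.
Gain = 186.396 / 169.355 = 1.1006 → 1.101.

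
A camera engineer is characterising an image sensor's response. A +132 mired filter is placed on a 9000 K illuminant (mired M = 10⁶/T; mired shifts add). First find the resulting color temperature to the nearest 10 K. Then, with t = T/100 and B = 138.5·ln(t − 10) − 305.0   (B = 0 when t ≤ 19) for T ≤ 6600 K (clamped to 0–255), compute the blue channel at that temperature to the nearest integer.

171

M_in = 10⁶/9000 = 111.11; M_out = 111.11 + (+132) = 243.11.
T_out = 10⁶/243.11 = 4113.3 K → 4110 K; t = 41.1.
B = 138.5·ln(41.1 − 10) − 305.0 = 138.5·ln 31.1 − 305.0 = 138.5·3.4372 − 305.0 = 171.053.
Rounded: 171.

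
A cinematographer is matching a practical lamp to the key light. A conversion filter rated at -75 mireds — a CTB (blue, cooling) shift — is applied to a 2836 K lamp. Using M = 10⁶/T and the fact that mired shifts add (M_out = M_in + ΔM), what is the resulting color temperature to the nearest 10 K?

M_in = 10⁶/2836 = 352.61 mireds.
M_out = 352.61 + (-75) = 277.61 mireds.
T_out = 10⁶/277.61 = 3602.2 K → 3600 K.

3600 K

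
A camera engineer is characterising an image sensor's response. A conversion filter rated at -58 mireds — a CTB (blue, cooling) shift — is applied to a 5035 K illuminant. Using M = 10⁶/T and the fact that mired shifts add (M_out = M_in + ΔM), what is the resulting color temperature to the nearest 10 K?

M_in = 10⁶/5035 = 198.61 mireds.
M_out = 198.61 + (-58) = 140.61 mireds.
T_out = 10⁶/140.61 = 7111.9 K → 7110 K.

7110 K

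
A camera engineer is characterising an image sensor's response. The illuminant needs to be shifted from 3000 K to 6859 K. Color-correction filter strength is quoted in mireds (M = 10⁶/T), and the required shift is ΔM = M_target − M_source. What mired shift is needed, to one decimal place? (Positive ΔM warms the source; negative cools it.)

M_source = 10⁶/3000 = 333.333; M_target = 10⁶/6859 = 145.794.
ΔM = 145.794 − 333.333 = -187.539 → -187.5 mireds, a cooling shift.

-187.5 mireds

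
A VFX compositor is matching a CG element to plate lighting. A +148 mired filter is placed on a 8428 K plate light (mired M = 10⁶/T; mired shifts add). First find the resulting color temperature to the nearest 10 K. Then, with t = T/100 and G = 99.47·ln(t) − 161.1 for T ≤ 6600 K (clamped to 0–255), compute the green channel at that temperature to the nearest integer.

199

M_in = 10⁶/8428 = 118.65; M_out = 118.65 + (+148) = 266.65.
T_out = 10⁶/266.65 = 3750.2 K → 3750 K; t = 37.5.
G = 99.47·ln 37.5 − 161.1 = 99.47·3.6243 − 161.1 = 199.413.
Rounded: 199.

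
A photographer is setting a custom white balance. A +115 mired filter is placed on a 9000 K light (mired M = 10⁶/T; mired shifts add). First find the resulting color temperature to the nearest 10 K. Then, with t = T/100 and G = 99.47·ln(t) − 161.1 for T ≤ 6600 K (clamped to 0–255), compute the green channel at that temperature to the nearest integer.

M_in = 10⁶/9000 = 111.11; M_out = 111.11 + (+115) = 226.11.
T_out = 10⁶/226.11 = 4422.6 K → 4420 K; t = 44.2.
G = 99.47·ln 44.2 − 161.1 = 99.47·3.7887 − 161.1 = 215.764.
Rounded: 216.

216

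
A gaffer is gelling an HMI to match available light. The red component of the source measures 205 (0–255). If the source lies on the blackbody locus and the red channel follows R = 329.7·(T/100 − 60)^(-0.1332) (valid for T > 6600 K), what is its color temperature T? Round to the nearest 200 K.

(t − 60)^(-0.1332) = 205/329.7 = 0.62178.
t − 60 = 0.62178^(1/-0.1332) = 0.62178^(-7.508) = 35.423, so t = 95.423.
T = 100·t = 9542 K → 9600 K to the nearest 200 K.

9600 K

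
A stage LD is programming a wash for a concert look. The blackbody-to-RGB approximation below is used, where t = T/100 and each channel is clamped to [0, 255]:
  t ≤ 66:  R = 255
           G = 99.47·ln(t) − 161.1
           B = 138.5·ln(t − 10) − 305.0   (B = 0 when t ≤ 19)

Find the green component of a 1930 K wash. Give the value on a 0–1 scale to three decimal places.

0.523

t = 1930/100 = 19.3; the t ≤ 66 branch applies.
G = 99.47·ln 19.3 − 161.1 = 99.47·2.9601 − 161.1 = 133.342.
On a 0–1 scale: 133.342/255 = 0.5229 → 0.523.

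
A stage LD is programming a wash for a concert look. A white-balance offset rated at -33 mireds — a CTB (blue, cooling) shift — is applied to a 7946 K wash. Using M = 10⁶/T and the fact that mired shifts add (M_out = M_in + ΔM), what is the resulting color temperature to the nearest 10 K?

10770 K

M_in = 10⁶/7946 = 125.85 mireds.
M_out = 125.85 + (-33) = 92.85 mireds.
T_out = 10⁶/92.85 = 10770.1 K → 10770 K.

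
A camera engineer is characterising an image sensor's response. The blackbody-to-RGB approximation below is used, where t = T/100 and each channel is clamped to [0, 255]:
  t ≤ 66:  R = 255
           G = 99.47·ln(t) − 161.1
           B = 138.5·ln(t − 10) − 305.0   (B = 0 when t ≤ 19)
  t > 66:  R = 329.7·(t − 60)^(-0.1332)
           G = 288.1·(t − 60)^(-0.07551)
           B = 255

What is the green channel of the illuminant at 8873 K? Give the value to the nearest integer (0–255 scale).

224

t = 8873/100 = 88.73; the t > 66 branch applies.
G = 288.1·(88.73 − 60)^(-0.07551) = 288.1·28.73^(-0.07551) = 288.1·0.77603 = 223.576.
Rounded: 224.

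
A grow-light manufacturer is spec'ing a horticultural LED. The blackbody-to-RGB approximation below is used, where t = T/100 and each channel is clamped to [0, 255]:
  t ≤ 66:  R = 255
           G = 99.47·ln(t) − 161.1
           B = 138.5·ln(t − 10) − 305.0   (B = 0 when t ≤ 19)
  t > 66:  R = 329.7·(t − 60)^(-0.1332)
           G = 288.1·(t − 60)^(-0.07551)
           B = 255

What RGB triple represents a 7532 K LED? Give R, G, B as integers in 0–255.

R=229, G=234, B=255

t = 7532/100 = 75.32; the t > 66 branch applies.
R = 329.7·(75.32 − 60)^(-0.1332) = 329.7·15.32^(-0.1332) = 329.7·0.69522 = 229.215.
G = 288.1·(75.32 − 60)^(-0.07551) = 288.1·15.32^(-0.07551) = 288.1·0.81377 = 234.447.
B = 255 by definition for t > 66.
Rounded: (229, 234, 255).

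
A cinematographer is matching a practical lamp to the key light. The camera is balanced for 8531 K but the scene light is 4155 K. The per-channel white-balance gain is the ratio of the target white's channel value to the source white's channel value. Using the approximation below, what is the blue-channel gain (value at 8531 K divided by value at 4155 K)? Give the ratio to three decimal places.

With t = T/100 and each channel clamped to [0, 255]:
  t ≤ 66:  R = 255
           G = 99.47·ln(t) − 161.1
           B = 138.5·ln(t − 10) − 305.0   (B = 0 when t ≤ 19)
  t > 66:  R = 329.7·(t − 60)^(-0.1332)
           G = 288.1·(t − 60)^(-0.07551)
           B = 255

At 4155 K (t = 41.55):
  B = 138.5·ln(41.55 − 10) − 305.0 = 138.5·ln 31.55 − 305.0 = 138.5·3.4516 − 305.0 = 173.043.
At 8531 K (t = 85.31):
  B = 255 by definition for t > 66.
Gain = 255.000 / 173.043 = 1.4736 → 1.474.

1.474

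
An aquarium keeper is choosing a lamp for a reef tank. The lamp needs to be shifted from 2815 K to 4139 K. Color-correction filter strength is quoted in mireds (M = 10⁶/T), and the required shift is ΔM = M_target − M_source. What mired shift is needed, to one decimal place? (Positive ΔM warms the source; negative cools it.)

-113.6 mireds

M_source = 10⁶/2815 = 355.240; M_target = 10⁶/4139 = 241.604.
ΔM = 241.604 − 355.240 = -113.636 → -113.6 mireds, a cooling shift.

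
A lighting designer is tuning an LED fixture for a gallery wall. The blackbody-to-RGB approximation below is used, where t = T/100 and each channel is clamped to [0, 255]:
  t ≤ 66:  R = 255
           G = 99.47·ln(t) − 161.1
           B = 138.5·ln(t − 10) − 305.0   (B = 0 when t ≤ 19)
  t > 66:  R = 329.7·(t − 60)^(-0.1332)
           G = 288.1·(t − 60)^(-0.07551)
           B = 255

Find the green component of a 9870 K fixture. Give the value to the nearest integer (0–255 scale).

t = 9870/100 = 98.7; the t > 66 branch applies.
G = 288.1·(98.7 − 60)^(-0.07551) = 288.1·38.7^(-0.07551) = 288.1·0.75877 = 218.603.
Rounded: 219.

219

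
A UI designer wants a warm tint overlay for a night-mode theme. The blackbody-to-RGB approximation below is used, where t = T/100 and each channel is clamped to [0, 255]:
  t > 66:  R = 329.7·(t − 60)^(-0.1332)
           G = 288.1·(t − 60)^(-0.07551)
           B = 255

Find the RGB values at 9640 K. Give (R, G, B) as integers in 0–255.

(204, 220, 255)

t = 9640/100 = 96.4; the t > 66 branch applies.
R = 329.7·(96.4 − 60)^(-0.1332) = 329.7·36.4^(-0.1332) = 329.7·0.61953 = 204.259.
G = 288.1·(96.4 − 60)^(-0.07551) = 288.1·36.4^(-0.07551) = 288.1·0.76229 = 219.616.
B = 255 by definition for t > 66.
Rounded: (204, 220, 255).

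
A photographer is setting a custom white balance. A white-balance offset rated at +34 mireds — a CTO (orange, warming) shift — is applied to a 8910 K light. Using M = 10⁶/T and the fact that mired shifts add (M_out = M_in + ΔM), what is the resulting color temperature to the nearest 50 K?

6850 K

M_in = 10⁶/8910 = 112.23 mireds.
M_out = 112.23 + (+34) = 146.23 mireds.
T_out = 10⁶/146.23 = 6838.4 K → 6850 K.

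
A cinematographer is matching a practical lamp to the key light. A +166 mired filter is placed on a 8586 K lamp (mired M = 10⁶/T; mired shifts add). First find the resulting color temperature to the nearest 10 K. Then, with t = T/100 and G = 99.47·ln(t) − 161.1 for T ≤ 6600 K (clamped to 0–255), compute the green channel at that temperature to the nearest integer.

M_in = 10⁶/8586 = 116.47; M_out = 116.47 + (+166) = 282.47.
T_out = 10⁶/282.47 = 3540.2 K → 3540 K; t = 35.4.
G = 99.47·ln 35.4 − 161.1 = 99.47·3.5667 − 161.1 = 193.681.
Rounded: 194.

194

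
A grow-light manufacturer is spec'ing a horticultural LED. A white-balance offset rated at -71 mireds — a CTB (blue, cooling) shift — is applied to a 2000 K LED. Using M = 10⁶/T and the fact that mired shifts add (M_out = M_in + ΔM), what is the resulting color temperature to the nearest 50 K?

M_in = 10⁶/2000 = 500.00 mireds.
M_out = 500.00 + (-71) = 429.00 mireds.
T_out = 10⁶/429.00 = 2331.0 K → 2350 K.

2350 K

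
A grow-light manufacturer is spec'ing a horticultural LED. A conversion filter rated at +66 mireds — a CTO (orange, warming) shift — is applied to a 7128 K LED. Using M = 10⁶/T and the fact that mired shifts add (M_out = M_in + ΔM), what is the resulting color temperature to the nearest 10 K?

M_in = 10⁶/7128 = 140.29 mireds.
M_out = 140.29 + (+66) = 206.29 mireds.
T_out = 10⁶/206.29 = 4847.5 K → 4850 K.

4850 K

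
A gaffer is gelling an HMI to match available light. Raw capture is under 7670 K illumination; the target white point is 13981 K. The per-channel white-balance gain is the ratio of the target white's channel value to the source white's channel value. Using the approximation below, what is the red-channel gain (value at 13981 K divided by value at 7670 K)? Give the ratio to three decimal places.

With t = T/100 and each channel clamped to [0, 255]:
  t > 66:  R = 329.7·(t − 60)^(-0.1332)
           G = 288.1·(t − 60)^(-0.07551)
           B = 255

0.812

At 7670 K (t = 76.7):
  R = 329.7·(76.7 − 60)^(-0.1332) = 329.7·16.7^(-0.1332) = 329.7·0.68728 = 226.596.
At 13981 K (t = 139.81):
  R = 329.7·(139.81 − 60)^(-0.1332) = 329.7·79.81^(-0.1332) = 329.7·0.55802 = 183.978.
Gain = 183.978 / 226.596 = 0.8119 → 0.812.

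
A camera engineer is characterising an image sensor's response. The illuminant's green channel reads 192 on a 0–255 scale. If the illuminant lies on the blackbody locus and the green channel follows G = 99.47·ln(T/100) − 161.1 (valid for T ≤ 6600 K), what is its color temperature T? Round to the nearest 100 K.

3500 K

ln t = (192 + 161.1) / 99.47 = 3.5498.
t = e^3.5498 = 34.807.
T = 100·t = 3481 K → 3500 K to the nearest 100 K.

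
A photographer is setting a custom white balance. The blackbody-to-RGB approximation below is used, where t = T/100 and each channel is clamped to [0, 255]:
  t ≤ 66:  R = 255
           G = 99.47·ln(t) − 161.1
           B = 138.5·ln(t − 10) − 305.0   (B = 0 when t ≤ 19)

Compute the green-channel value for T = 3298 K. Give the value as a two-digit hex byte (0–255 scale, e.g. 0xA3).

t = 3298/100 = 32.98; the t ≤ 66 branch applies.
G = 99.47·ln 32.98 − 161.1 = 99.47·3.4959 − 161.1 = 186.637.
Rounded: 187; in hex, 0xBB.

0xBB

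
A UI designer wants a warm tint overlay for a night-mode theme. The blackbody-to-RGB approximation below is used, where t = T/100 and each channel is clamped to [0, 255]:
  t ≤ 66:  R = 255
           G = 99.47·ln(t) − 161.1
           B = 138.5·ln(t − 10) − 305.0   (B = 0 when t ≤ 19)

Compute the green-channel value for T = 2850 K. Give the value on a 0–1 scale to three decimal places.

t = 2850/100 = 28.5; the t ≤ 66 branch applies.
G = 99.47·ln 28.5 − 161.1 = 99.47·3.3499 − 161.1 = 172.115.
On a 0–1 scale: 172.115/255 = 0.6750 → 0.675.

0.675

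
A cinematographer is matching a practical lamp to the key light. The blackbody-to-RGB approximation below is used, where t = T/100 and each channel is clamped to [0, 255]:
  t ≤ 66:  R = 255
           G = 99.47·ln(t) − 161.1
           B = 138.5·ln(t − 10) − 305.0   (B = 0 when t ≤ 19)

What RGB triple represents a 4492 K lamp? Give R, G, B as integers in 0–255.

t = 4492/100 = 44.92; the t ≤ 66 branch applies.
R = 255 by definition for t ≤ 66.
G = 99.47·ln 44.92 − 161.1 = 99.47·3.8049 − 161.1 = 217.372.
B = 138.5·ln(44.92 − 10) − 305.0 = 138.5·ln 34.92 − 305.0 = 138.5·3.5531 − 305.0 = 187.099.
Rounded: (255, 217, 187).

R=255, G=217, B=187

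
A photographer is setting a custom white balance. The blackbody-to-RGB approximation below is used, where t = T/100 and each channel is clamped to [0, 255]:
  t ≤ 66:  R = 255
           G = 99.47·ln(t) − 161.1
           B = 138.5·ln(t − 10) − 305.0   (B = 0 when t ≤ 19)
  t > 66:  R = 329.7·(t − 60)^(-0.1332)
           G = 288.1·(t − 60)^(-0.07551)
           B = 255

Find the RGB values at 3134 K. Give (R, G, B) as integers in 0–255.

(255, 182, 119)

t = 3134/100 = 31.34; the t ≤ 66 branch applies.
R = 255 by definition for t ≤ 66.
G = 99.47·ln 31.34 − 161.1 = 99.47·3.4449 − 161.1 = 181.564.
B = 138.5·ln(31.34 − 10) − 305.0 = 138.5·ln 21.34 − 305.0 = 138.5·3.0606 − 305.0 = 118.891.
Rounded: (255, 182, 119).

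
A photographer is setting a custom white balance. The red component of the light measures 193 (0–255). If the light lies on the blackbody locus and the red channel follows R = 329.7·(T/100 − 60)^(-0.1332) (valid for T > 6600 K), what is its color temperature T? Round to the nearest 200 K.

(t − 60)^(-0.1332) = 193/329.7 = 0.58538.
t − 60 = 0.58538^(1/-0.1332) = 0.58538^(-7.508) = 55.713, so t = 115.713.
T = 100·t = 11571 K → 11600 K to the nearest 200 K.

11600 K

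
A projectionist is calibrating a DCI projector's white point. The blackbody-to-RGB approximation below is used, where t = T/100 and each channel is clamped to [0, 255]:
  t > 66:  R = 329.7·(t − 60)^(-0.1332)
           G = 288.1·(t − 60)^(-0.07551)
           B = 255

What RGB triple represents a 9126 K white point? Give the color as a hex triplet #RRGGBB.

#D0DEFF

t = 9126/100 = 91.26; the t > 66 branch applies.
R = 329.7·(91.26 − 60)^(-0.1332) = 329.7·31.26^(-0.1332) = 329.7·0.63222 = 208.443.
G = 288.1·(91.26 − 60)^(-0.07551) = 288.1·31.26^(-0.07551) = 288.1·0.77110 = 222.155.
B = 255 by definition for t > 66.
Rounded: (208, 222, 255).
In hex: #D0DEFF.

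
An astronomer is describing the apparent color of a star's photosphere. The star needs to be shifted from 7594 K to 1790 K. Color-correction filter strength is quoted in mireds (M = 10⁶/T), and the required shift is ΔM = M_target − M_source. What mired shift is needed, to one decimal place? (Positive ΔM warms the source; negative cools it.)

M_source = 10⁶/7594 = 131.683; M_target = 10⁶/1790 = 558.659.
ΔM = 558.659 − 131.683 = 426.976 → +427.0 mireds, a warming shift.

+427.0 mireds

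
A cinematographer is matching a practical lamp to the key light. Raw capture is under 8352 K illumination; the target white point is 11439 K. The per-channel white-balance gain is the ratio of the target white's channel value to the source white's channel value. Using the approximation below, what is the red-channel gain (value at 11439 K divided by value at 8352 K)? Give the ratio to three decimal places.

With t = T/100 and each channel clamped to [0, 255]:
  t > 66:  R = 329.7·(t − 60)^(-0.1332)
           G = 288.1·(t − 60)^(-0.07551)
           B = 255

At 8352 K (t = 83.52):
  R = 329.7·(83.52 − 60)^(-0.1332) = 329.7·23.52^(-0.1332) = 329.7·0.65664 = 216.493.
At 11439 K (t = 114.39):
  R = 329.7·(114.39 − 60)^(-0.1332) = 329.7·54.39^(-0.1332) = 329.7·0.58726 = 193.619.
Gain = 193.619 / 216.493 = 0.8943 → 0.894.

0.894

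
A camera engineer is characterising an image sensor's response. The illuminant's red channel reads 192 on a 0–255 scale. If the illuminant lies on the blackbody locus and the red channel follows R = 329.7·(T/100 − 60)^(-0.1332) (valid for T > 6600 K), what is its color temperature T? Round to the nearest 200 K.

11800 K

(t − 60)^(-0.1332) = 192/329.7 = 0.58235.
t − 60 = 0.58235^(1/-0.1332) = 0.58235^(-7.508) = 57.929, so t = 117.929.
T = 100·t = 11793 K → 11800 K to the nearest 200 K.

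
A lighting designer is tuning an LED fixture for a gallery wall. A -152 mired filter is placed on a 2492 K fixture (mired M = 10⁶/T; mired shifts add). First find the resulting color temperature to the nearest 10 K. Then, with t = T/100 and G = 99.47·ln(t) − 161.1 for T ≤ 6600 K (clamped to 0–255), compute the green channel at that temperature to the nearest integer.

206

M_in = 10⁶/2492 = 401.28; M_out = 401.28 + (-152) = 249.28.
T_out = 10⁶/249.28 = 4011.5 K → 4010 K; t = 40.1.
G = 99.47·ln 40.1 − 161.1 = 99.47·3.6914 − 161.1 = 206.081.
Rounded: 206.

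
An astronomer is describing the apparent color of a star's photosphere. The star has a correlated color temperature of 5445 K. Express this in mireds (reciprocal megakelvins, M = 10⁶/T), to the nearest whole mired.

M = 10⁶ / 5445 = 183.655 → 184 mireds.

184 mireds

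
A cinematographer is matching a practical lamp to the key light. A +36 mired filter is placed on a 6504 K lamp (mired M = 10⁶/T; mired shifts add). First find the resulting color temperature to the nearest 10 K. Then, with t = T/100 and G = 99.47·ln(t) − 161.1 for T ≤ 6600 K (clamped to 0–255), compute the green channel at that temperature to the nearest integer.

233

M_in = 10⁶/6504 = 153.75; M_out = 153.75 + (+36) = 189.75.
T_out = 10⁶/189.75 = 5270.0 K → 5270 K; t = 52.7.
G = 99.47·ln 52.7 − 161.1 = 99.47·3.9646 − 161.1 = 233.260.
Rounded: 233.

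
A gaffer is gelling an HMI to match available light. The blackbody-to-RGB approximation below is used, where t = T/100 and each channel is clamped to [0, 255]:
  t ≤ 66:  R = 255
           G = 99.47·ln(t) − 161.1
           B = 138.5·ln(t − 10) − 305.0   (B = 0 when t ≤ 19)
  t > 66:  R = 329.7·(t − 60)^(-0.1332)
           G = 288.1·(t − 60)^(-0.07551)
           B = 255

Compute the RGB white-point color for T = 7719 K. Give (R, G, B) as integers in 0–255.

(226, 232, 255)

t = 7719/100 = 77.19; the t > 66 branch applies.
R = 329.7·(77.19 − 60)^(-0.1332) = 329.7·17.19^(-0.1332) = 329.7·0.68464 = 225.725.
G = 288.1·(77.19 − 60)^(-0.07551) = 288.1·17.19^(-0.07551) = 288.1·0.80672 = 232.417.
B = 255 by definition for t > 66.
Rounded: (226, 232, 255).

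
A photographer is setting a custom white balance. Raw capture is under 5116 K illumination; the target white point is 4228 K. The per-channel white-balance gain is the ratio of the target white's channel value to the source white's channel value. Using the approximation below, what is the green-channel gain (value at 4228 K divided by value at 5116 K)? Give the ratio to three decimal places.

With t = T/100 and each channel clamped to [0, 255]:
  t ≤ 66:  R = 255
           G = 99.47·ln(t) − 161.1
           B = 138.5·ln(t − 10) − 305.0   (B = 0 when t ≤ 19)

0.918

At 5116 K (t = 51.16):
  G = 99.47·ln 51.16 − 161.1 = 99.47·3.9350 − 161.1 = 230.310.
At 4228 K (t = 42.28):
  G = 99.47·ln 42.28 − 161.1 = 99.47·3.7443 − 161.1 = 211.347.
Gain = 211.347 / 230.310 = 0.9177 → 0.918.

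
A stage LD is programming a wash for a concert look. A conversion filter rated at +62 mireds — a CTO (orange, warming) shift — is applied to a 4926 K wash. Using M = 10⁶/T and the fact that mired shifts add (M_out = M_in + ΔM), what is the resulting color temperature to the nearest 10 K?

3770 K

M_in = 10⁶/4926 = 203.00 mireds.
M_out = 203.00 + (+62) = 265.00 mireds.
T_out = 10⁶/265.00 = 3773.5 K → 3770 K.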